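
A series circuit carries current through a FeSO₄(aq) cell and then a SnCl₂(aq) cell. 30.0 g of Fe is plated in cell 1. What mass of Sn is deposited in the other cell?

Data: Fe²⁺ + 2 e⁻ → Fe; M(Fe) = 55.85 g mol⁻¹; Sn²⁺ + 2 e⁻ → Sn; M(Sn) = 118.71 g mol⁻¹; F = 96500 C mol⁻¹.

63.8 g

n(Fe) = 30.0 / 55.85 = 0.5372 mol.
Since Fe²⁺ + 2 e⁻ → Fe, n(e⁻) passed = 2 × 0.5372 = 1.074 mol.
Cells in series carry the same charge, so the same 1.074 mol of electrons passes through cell 2.
Sn²⁺ + 2 e⁻ → Sn, so n(Sn) = 1.074 / 2 = 0.5372 mol.
m(Sn) = 0.5372 × 118.71 = 63.8 g.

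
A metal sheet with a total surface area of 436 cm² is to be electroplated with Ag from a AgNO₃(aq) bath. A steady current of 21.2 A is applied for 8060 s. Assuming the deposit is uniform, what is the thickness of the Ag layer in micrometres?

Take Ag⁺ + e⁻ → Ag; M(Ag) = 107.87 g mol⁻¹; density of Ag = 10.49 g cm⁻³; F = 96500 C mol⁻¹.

418 μm

Q = I·t = 21.20 × 8060.0 = 170900 C; n(e⁻) = 1.771 mol.
n(Ag) = n(e⁻)/1 = 1.771 mol, so m = 1.771 × 107.87 = 191.0 g.
Volume = m/ρ = 191.0 / 10.49 = 18.21 cm³.
Thickness = V/A = 18.21 / 436 = 0.0418 cm = 418 μm.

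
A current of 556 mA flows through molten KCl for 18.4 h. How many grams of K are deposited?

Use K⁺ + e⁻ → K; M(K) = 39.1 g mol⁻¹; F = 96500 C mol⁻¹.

14.9 g

Q = I·t = 0.5560 A × 66240 s = 36830 C.
n(e⁻) = Q/F = 36830 / 96500 = 0.3817 mol.
K⁺ + e⁻ → K, so n(K) = n(e⁻)/1 = 0.3817 mol.
m = n·M = 0.3817 × 39.1 = 14.9 g.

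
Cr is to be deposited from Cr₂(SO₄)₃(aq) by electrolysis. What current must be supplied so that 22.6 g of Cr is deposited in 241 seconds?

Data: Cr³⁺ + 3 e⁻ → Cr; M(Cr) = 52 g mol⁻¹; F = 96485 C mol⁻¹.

n(Cr) = 22.6 / 52 = 0.4346 mol.
n(e⁻) = 3 × 0.4346 = 1.304 mol.
Q = n(e⁻)·F = 1.304 × 96485 = 125800 C.
I = Q/t = 125800 / 241.00 s = 522 A.

522 A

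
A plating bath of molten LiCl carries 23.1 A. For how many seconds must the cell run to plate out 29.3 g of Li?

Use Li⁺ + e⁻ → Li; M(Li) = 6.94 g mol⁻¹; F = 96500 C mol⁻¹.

17600 s

n(Li) = m/M = 29.3 / 6.94 = 4.222 mol.
Each Li atom requires 1 electron, so n(e⁻) = 1 × 4.222 = 4.222 mol.
Q = n(e⁻)·F = 4.222 × 96500 = 407400 C.
t = Q/I = 407400 / 23.10 A = 17640 s.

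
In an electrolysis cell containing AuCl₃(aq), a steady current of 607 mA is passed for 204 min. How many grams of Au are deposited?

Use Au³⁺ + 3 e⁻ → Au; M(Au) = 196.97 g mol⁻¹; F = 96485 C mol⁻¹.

5.06 g

Q = I·t = 0.6070 A × 12240 s = 7430 C.
n(e⁻) = Q/F = 7430 / 96485 = 0.07700 mol.
Au³⁺ + 3 e⁻ → Au, so n(Au) = n(e⁻)/3 = 0.02567 mol.
m = n·M = 0.02567 × 196.97 = 5.06 g.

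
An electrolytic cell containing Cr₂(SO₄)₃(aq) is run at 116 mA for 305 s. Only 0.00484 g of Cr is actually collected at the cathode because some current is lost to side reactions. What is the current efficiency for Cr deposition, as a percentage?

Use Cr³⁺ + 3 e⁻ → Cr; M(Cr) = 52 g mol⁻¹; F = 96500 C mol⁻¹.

Q = I·t = 0.1160 × 305.00 = 35.38 C; n(e⁻) = 35.38/96500 = 0.0003666 mol.
Theoretical n(Cr) = n(e⁻)/3 = 0.0001222 mol, i.e. m_theo = 0.0001222 × 52 = 0.006355 g.
Efficiency = m_actual / m_theo = 0.00484 / 0.006355 = 76.2 %.

76.2 %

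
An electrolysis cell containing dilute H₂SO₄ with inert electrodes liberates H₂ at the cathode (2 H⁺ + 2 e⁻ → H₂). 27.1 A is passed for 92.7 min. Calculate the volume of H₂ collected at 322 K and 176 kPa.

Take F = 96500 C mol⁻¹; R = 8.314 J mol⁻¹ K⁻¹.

Q = I·t = 27.10 A × 5562.0 s = 150700 C.
n(e⁻) = Q/F = 150700 / 96500 = 1.562 mol.
2 electrons are transferred per H₂ molecule, so n(H₂) = 1.562 / 2 = 0.7810 mol.
V = nRT/P = (0.7810 × 8.314 × 322) / (176 × 10³ Pa) = 0.0119 m³ = 11.9 L.

11.9 L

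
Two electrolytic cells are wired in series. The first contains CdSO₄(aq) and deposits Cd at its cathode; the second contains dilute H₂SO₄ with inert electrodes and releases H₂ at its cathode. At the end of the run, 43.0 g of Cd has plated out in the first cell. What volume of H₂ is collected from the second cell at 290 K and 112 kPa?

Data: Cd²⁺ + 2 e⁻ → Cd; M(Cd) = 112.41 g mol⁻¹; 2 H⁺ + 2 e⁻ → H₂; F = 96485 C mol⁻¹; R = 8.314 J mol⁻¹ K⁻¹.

8.23 L

n(Cd) = 43.0 / 112.41 = 0.3825 mol, so n(e⁻) = 2 × 0.3825 = 0.7651 mol.
The cells are in series, so the same 0.7651 mol of electrons passes through the second cell.
2 H⁺ + 2 e⁻ → H₂ — 2 mol e⁻ per mol H₂, so n(H₂) = 0.7651/2 = 0.3825 mol.
V = nRT/P = (0.3825 × 8.314 × 290) / (112 × 10³) = 0.00823 m³ = 8.23 L.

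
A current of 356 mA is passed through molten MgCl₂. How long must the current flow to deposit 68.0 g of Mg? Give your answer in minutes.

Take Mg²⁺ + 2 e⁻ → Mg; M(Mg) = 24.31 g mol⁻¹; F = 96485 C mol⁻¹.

n(Mg) = m/M = 68.0 / 24.31 = 2.797 mol.
Each Mg atom requires 2 electrons, so n(e⁻) = 2 × 2.797 = 5.594 mol.
Q = n(e⁻)·F = 5.594 × 96485 = 539800 C.
t = Q/I = 539800 / 0.3560 A = 1516000 s = 25300 min.

25300 min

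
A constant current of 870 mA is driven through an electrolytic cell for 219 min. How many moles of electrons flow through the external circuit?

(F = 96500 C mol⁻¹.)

Q = I·t = 0.8700 A × 13140 s = 11430 C.
n(e⁻) = Q/F = 11430 / 96500 = 0.118 mol.

0.118 mol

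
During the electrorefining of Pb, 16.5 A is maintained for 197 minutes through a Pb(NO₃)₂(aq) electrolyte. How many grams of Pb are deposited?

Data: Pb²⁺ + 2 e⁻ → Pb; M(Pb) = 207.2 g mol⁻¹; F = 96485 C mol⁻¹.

209 g

Q = I·t = 16.50 A × 11820 s = 195000 C.
n(e⁻) = Q/F = 195000 / 96485 = 2.021 mol.
Pb²⁺ + 2 e⁻ → Pb, so n(Pb) = n(e⁻)/2 = 1.011 mol.
m = n·M = 1.011 × 207.2 = 209 g.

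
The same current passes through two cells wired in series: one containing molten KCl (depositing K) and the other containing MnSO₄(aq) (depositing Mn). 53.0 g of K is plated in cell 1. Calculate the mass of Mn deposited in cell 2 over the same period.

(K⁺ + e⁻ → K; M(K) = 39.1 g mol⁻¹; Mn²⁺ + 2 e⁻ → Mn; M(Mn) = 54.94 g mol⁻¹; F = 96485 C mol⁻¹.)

n(K) = 53.0 / 39.1 = 1.355 mol.
Since K⁺ + e⁻ → K, n(e⁻) passed = 1 × 1.355 = 1.355 mol.
Cells in series carry the same charge, so the same 1.355 mol of electrons passes through cell 2.
Mn²⁺ + 2 e⁻ → Mn, so n(Mn) = 1.355 / 2 = 0.6777 mol.
m(Mn) = 0.6777 × 54.94 = 37.2 g.

37.2 g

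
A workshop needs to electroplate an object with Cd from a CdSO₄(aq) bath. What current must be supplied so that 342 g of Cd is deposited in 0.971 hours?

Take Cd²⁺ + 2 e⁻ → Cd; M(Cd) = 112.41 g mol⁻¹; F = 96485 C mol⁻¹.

168 A

n(Cd) = 342 / 112.41 = 3.042 mol.
n(e⁻) = 2 × 3.042 = 6.085 mol.
Q = n(e⁻)·F = 6.085 × 96485 = 587100 C.
I = Q/t = 587100 / 3495.6 s = 168 A.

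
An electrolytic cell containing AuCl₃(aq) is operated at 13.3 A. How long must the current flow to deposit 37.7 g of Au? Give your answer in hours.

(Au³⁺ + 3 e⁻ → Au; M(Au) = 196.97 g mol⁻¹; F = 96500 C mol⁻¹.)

1.16 h

n(Au) = m/M = 37.7 / 196.97 = 0.1914 mol.
Each Au atom requires 3 electrons, so n(e⁻) = 3 × 0.1914 = 0.5742 mol.
Q = n(e⁻)·F = 0.5742 × 96500 = 55410 C.
t = Q/I = 55410 / 13.30 A = 4166 s = 1.16 h.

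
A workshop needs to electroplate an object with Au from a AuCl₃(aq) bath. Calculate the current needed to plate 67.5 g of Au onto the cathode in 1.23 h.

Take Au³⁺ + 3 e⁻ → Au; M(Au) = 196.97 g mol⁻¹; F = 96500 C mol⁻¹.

22.4 A

n(Au) = 67.5 / 196.97 = 0.3427 mol.
n(e⁻) = 3 × 0.3427 = 1.028 mol.
Q = n(e⁻)·F = 1.028 × 96500 = 99210 C.
I = Q/t = 99210 / 4428.0 s = 22.4 A.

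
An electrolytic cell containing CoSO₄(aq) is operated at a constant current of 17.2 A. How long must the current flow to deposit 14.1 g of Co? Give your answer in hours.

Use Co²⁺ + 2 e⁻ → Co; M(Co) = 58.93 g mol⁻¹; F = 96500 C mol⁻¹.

0.746 h

n(Co) = m/M = 14.1 / 58.93 = 0.2393 mol.
Each Co atom requires 2 electrons, so n(e⁻) = 2 × 0.2393 = 0.4785 mol.
Q = n(e⁻)·F = 0.4785 × 96500 = 46180 C.
t = Q/I = 46180 / 17.20 A = 2685 s = 0.746 h.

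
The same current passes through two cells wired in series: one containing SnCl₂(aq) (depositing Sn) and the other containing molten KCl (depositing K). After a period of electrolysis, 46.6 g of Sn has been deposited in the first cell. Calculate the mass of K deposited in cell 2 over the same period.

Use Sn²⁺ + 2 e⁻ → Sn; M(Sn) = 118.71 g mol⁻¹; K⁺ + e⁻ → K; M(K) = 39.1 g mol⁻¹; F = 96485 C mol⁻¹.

n(Sn) = 46.6 / 118.71 = 0.3926 mol.
Since Sn²⁺ + 2 e⁻ → Sn, n(e⁻) passed = 2 × 0.3926 = 0.7851 mol.
Cells in series carry the same charge, so the same 0.7851 mol of electrons passes through cell 2.
K⁺ + e⁻ → K, so n(K) = 0.7851 / 1 = 0.7851 mol.
m(K) = 0.7851 × 39.1 = 30.7 g.

30.7 g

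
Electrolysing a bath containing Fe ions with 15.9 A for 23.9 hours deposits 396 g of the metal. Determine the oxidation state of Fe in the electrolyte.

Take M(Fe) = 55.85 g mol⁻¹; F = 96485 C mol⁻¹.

Q = I·t = 15.90 A × 86040 s = 1368000 C, so n(e⁻) = 1368000/96485 = 14.18 mol.
n(Fe) deposited = 396 / 55.85 = 7.090 mol.
Electrons per atom = n(e⁻)/n(Fe) = 14.18 / 7.090 = 2.00 ≈ 2, so the ion is Fe²⁺.

+2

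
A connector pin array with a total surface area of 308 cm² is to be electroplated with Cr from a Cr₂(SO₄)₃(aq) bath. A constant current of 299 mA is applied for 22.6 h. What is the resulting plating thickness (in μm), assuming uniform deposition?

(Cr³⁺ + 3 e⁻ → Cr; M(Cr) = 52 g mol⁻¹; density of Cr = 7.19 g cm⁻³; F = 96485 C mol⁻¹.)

19.7 μm

Q = I·t = 0.2990 × 81360 = 24330 C; n(e⁻) = 0.2521 mol.
n(Cr) = n(e⁻)/3 = 0.08404 mol, so m = 0.08404 × 52 = 4.370 g.
Volume = m/ρ = 4.370 / 7.19 = 0.6078 cm³.
Thickness = V/A = 0.6078 / 308 = 0.00197 cm = 19.7 μm.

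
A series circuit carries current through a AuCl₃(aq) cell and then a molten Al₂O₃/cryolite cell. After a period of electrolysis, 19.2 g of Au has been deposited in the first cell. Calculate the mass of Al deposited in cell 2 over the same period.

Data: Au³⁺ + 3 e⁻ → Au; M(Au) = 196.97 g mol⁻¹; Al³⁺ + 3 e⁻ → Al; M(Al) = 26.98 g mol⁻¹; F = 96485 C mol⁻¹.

2.63 g

n(Au) = 19.2 / 196.97 = 0.09748 mol.
Since Au³⁺ + 3 e⁻ → Au, n(e⁻) passed = 3 × 0.09748 = 0.2924 mol.
Cells in series carry the same charge, so the same 0.2924 mol of electrons passes through cell 2.
Al³⁺ + 3 e⁻ → Al, so n(Al) = 0.2924 / 3 = 0.09748 mol.
m(Al) = 0.09748 × 26.98 = 2.63 g.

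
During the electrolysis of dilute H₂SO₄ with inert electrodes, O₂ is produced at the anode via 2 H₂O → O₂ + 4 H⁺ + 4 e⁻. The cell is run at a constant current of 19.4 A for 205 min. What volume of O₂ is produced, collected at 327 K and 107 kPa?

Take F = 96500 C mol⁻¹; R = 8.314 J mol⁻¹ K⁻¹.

Q = I·t = 19.40 A × 12300 s = 238600 C.
n(e⁻) = Q/F = 238600 / 96500 = 2.473 mol.
4 electrons are transferred per O₂ molecule, so n(O₂) = 2.473 / 4 = 0.6182 mol.
V = nRT/P = (0.6182 × 8.314 × 327) / (107 × 10³ Pa) = 0.0157 m³ = 15.7 L.

15.7 L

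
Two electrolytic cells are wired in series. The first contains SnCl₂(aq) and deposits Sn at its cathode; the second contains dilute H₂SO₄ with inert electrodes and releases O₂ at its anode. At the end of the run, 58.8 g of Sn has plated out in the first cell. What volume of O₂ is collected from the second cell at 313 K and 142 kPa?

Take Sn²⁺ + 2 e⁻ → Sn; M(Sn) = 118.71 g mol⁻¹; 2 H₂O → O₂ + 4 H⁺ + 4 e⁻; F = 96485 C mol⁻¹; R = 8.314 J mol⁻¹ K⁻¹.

n(Sn) = 58.8 / 118.71 = 0.4953 mol, so n(e⁻) = 2 × 0.4953 = 0.9906 mol.
The cells are in series, so the same 0.9906 mol of electrons passes through the second cell.
2 H₂O → O₂ + 4 H⁺ + 4 e⁻ — 4 mol e⁻ per mol O₂, so n(O₂) = 0.9906/4 = 0.2477 mol.
V = nRT/P = (0.2477 × 8.314 × 313) / (142 × 10³) = 0.00454 m³ = 4.54 L.

4.54 L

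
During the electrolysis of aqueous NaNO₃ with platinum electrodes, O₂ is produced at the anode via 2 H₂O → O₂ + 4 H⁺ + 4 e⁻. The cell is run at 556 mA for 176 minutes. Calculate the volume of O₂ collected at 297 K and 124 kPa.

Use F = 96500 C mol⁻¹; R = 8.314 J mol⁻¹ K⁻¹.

Q = I·t = 0.5560 A × 10560 s = 5871 C.
n(e⁻) = Q/F = 5871 / 96500 = 0.06084 mol.
4 electrons are transferred per O₂ molecule, so n(O₂) = 0.06084 / 4 = 0.01521 mol.
V = nRT/P = (0.01521 × 8.314 × 297) / (124 × 10³ Pa) = 3.03 × 10⁻⁴ m³ = 0.303 L.

0.303 L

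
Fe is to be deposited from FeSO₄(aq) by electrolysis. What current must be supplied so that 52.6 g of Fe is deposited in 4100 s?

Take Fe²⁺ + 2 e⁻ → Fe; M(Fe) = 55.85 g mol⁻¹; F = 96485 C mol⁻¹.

n(Fe) = 52.6 / 55.85 = 0.9418 mol.
n(e⁻) = 2 × 0.9418 = 1.884 mol.
Q = n(e⁻)·F = 1.884 × 96485 = 181700 C.
I = Q/t = 181700 / 4100.0 s = 44.3 A.

44.3 A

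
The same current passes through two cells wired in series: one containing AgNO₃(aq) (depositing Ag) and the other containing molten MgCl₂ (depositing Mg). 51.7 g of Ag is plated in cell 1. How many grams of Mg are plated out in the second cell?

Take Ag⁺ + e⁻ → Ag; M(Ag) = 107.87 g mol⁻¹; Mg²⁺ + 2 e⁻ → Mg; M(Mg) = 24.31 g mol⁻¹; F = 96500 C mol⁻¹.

5.83 g

n(Ag) = 51.7 / 107.87 = 0.4793 mol.
Since Ag⁺ + e⁻ → Ag, n(e⁻) passed = 1 × 0.4793 = 0.4793 mol.
Cells in series carry the same charge, so the same 0.4793 mol of electrons passes through cell 2.
Mg²⁺ + 2 e⁻ → Mg, so n(Mg) = 0.4793 / 2 = 0.2396 mol.
m(Mg) = 0.2396 × 24.31 = 5.83 g.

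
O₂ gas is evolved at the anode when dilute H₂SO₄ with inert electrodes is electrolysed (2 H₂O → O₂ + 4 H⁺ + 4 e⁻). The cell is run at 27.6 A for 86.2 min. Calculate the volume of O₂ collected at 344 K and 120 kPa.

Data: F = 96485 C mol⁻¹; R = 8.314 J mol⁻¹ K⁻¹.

Q = I·t = 27.60 A × 5172.0 s = 142700 C.
n(e⁻) = Q/F = 142700 / 96485 = 1.479 mol.
4 electrons are transferred per O₂ molecule, so n(O₂) = 1.479 / 4 = 0.3699 mol.
V = nRT/P = (0.3699 × 8.314 × 344) / (120 × 10³ Pa) = 0.00882 m³ = 8.82 L.

8.82 L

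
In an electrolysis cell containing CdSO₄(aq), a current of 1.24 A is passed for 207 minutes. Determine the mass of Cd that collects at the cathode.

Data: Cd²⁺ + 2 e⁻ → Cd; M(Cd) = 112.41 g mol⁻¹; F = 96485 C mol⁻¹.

8.97 g

Q = I·t = 1.240 A × 12420 s = 15400 C.
n(e⁻) = Q/F = 15400 / 96485 = 0.1596 mol.
Cd²⁺ + 2 e⁻ → Cd, so n(Cd) = n(e⁻)/2 = 0.07981 mol.
m = n·M = 0.07981 × 112.41 = 8.97 g.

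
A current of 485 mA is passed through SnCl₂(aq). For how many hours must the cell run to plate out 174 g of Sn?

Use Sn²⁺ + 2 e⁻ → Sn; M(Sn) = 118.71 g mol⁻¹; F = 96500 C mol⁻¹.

n(Sn) = m/M = 174 / 118.71 = 1.466 mol.
Each Sn atom requires 2 electrons, so n(e⁻) = 2 × 1.466 = 2.932 mol.
Q = n(e⁻)·F = 2.932 × 96500 = 282900 C.
t = Q/I = 282900 / 0.4850 A = 583300 s = 162 h.

162 h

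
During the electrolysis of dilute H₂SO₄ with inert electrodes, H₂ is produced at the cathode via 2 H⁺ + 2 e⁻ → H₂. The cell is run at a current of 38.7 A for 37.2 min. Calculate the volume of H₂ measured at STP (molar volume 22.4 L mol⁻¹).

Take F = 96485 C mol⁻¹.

Q = I·t = 38.70 A × 2232.0 s = 86380 C.
n(e⁻) = Q/F = 86380 / 96485 = 0.8953 mol.
2 electrons are transferred per H₂ molecule, so n(H₂) = 0.8953 / 2 = 0.4476 mol.
V = n × V_m = 0.4476 × 22.4 = 10.0 L.

10.0 L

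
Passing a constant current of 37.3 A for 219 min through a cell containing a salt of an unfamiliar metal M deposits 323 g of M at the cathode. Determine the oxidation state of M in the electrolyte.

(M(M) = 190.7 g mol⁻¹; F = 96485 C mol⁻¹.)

Q = I·t = 37.30 A × 13140 s = 490100 C, so n(e⁻) = 490100/96485 = 5.080 mol.
n(M) deposited = 323 / 190.7 = 1.694 mol.
Electrons per atom = n(e⁻)/n(M) = 5.080 / 1.694 = 3.00 ≈ 3, so the ion is M³⁺.

+3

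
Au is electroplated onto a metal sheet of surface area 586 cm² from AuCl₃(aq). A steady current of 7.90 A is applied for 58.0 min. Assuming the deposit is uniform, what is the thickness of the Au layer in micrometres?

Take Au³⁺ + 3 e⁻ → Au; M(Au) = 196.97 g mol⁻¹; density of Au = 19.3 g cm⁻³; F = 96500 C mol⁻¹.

Q = I·t = 7.900 × 3480.0 = 27490 C; n(e⁻) = 0.2849 mol.
n(Au) = n(e⁻)/3 = 0.09496 mol, so m = 0.09496 × 196.97 = 18.71 g.
Volume = m/ρ = 18.71 / 19.3 = 0.9692 cm³.
Thickness = V/A = 0.9692 / 586 = 0.00165 cm = 16.5 μm.

16.5 μm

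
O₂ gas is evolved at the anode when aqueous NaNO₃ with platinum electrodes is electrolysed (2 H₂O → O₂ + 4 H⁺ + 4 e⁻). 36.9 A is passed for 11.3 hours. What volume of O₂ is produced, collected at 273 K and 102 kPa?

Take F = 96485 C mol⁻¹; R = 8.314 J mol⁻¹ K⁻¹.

86.5 L

Q = I·t = 36.90 A × 40680 s = 1501000 C.
n(e⁻) = Q/F = 1501000 / 96485 = 15.56 mol.
4 electrons are transferred per O₂ molecule, so n(O₂) = 15.56 / 4 = 3.889 mol.
V = nRT/P = (3.889 × 8.314 × 273) / (102 × 10³ Pa) = 0.0865 m³ = 86.5 L.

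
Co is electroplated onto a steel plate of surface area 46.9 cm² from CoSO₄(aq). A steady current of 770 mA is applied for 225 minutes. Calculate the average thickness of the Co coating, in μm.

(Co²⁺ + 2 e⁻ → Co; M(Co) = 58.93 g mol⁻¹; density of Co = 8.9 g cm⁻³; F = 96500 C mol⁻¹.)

76.0 μm

Q = I·t = 0.7700 × 13500 = 10400 C; n(e⁻) = 0.1077 mol.
n(Co) = n(e⁻)/2 = 0.05386 mol, so m = 0.05386 × 58.93 = 3.174 g.
Volume = m/ρ = 3.174 / 8.9 = 0.3566 cm³.
Thickness = V/A = 0.3566 / 46.9 = 0.00760 cm = 76.0 μm.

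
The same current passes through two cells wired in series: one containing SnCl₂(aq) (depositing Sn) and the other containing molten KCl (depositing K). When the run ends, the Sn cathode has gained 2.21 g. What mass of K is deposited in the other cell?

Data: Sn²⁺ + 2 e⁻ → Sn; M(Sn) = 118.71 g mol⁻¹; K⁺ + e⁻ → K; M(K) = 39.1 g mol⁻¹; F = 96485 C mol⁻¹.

n(Sn) = 2.21 / 118.71 = 0.01862 mol.
Since Sn²⁺ + 2 e⁻ → Sn, n(e⁻) passed = 2 × 0.01862 = 0.03723 mol.
Cells in series carry the same charge, so the same 0.03723 mol of electrons passes through cell 2.
K⁺ + e⁻ → K, so n(K) = 0.03723 / 1 = 0.03723 mol.
m(K) = 0.03723 × 39.1 = 1.46 g.

1.46 g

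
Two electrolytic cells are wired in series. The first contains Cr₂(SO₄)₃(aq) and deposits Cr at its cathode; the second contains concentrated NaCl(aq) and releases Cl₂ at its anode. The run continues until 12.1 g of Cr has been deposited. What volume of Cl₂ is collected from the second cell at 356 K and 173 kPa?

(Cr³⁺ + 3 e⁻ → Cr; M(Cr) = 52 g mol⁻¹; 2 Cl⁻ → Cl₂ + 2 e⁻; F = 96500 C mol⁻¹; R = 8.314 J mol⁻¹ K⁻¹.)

n(Cr) = 12.1 / 52 = 0.2327 mol, so n(e⁻) = 3 × 0.2327 = 0.6981 mol.
The cells are in series, so the same 0.6981 mol of electrons passes through the second cell.
2 Cl⁻ → Cl₂ + 2 e⁻ — 2 mol e⁻ per mol Cl₂, so n(Cl₂) = 0.6981/2 = 0.3490 mol.
V = nRT/P = (0.3490 × 8.314 × 356) / (173 × 10³) = 0.00597 m³ = 5.97 L.

5.97 L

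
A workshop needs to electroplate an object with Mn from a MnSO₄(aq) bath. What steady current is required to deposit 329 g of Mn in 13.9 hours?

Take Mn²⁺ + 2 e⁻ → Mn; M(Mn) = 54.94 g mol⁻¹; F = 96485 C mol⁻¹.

23.1 A

n(Mn) = 329 / 54.94 = 5.988 mol.
n(e⁻) = 2 × 5.988 = 11.98 mol.
Q = n(e⁻)·F = 11.98 × 96485 = 1156000 C.
I = Q/t = 1156000 / 50040 s = 23.1 A.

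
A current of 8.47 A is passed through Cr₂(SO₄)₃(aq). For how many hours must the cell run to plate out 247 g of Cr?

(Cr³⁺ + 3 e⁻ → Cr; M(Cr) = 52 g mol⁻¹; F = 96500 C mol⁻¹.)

n(Cr) = m/M = 247 / 52 = 4.750 mol.
Each Cr atom requires 3 electrons, so n(e⁻) = 3 × 4.750 = 14.25 mol.
Q = n(e⁻)·F = 14.25 × 96500 = 1375000 C.
t = Q/I = 1375000 / 8.470 A = 162400 s = 45.1 h.

45.1 h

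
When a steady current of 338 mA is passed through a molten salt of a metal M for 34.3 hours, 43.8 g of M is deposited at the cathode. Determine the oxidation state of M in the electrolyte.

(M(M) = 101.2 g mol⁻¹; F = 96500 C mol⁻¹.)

+1

Q = I·t = 0.3380 A × 123480 s = 41740 C, so n(e⁻) = 41740/96500 = 0.4325 mol.
n(M) deposited = 43.8 / 101.2 = 0.4328 mol.
Electrons per atom = n(e⁻)/n(M) = 0.4325 / 0.4328 = 0.999 ≈ 1, so the ion is M⁺.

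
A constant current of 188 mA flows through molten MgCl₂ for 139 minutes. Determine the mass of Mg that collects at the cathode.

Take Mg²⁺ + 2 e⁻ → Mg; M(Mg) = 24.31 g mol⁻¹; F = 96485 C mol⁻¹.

0.198 g

Q = I·t = 0.1880 A × 8340.0 s = 1568 C.
n(e⁻) = Q/F = 1568 / 96485 = 0.01625 mol.
Mg²⁺ + 2 e⁻ → Mg, so n(Mg) = n(e⁻)/2 = 0.008125 mol.
m = n·M = 0.008125 × 24.31 = 0.198 g.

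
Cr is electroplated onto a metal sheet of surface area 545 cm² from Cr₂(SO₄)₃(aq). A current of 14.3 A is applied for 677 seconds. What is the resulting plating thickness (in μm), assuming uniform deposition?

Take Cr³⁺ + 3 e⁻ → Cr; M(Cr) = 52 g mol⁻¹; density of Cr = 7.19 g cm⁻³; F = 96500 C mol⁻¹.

Q = I·t = 14.30 × 677.00 = 9681 C; n(e⁻) = 0.1003 mol.
n(Cr) = n(e⁻)/3 = 0.03344 mol, so m = 0.03344 × 52 = 1.739 g.
Volume = m/ρ = 1.739 / 7.19 = 0.2419 cm³.
Thickness = V/A = 0.2419 / 545 = 4.44 × 10⁻⁴ cm = 4.44 μm.

4.44 μm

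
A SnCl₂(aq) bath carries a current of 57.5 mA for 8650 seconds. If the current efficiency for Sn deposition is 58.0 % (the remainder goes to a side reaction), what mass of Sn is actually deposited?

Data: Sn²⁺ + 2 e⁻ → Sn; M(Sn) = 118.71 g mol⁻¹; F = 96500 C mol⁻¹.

0.177 g

Q = I·t = 0.05750 × 8650.0 = 497.4 C.
n(e⁻) = 497.4/96500 = 0.005154 mol; theoretically n(Sn) = 0.005154/2 = 0.002577 mol, m_theo = 0.3059 g.
At 58.0 % efficiency, m_actual = 0.580 × 0.3059 = 0.177 g.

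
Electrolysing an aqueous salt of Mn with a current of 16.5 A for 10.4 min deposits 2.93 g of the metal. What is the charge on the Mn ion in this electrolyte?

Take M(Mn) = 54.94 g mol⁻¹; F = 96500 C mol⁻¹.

+2

Q = I·t = 16.50 A × 624.00 s = 10300 C, so n(e⁻) = 10300/96500 = 0.1067 mol.
n(Mn) deposited = 2.93 / 54.94 = 0.05333 mol.
Electrons per atom = n(e⁻)/n(Mn) = 0.1067 / 0.05333 = 2.00 ≈ 2, so the ion is Mn²⁺.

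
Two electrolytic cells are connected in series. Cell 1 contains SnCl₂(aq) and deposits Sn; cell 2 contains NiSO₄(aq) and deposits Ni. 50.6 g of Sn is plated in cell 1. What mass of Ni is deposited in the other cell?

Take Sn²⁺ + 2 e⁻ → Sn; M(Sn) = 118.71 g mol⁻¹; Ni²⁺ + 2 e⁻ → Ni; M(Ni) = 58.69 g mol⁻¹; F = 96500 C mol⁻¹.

n(Sn) = 50.6 / 118.71 = 0.4262 mol.
Since Sn²⁺ + 2 e⁻ → Sn, n(e⁻) passed = 2 × 0.4262 = 0.8525 mol.
Cells in series carry the same charge, so the same 0.8525 mol of electrons passes through cell 2.
Ni²⁺ + 2 e⁻ → Ni, so n(Ni) = 0.8525 / 2 = 0.4262 mol.
m(Ni) = 0.4262 × 58.69 = 25.0 g.

25.0 g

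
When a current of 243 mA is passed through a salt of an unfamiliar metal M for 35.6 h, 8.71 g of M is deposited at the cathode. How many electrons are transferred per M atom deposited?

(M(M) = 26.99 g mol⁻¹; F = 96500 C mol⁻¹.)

Q = I·t = 0.2430 A × 128160 s = 31140 C, so n(e⁻) = 31140/96500 = 0.3227 mol.
n(M) deposited = 8.71 / 26.99 = 0.3227 mol.
Electrons per atom = n(e⁻)/n(M) = 0.3227 / 0.3227 = 1.00 ≈ 1, so the ion is M⁺.

1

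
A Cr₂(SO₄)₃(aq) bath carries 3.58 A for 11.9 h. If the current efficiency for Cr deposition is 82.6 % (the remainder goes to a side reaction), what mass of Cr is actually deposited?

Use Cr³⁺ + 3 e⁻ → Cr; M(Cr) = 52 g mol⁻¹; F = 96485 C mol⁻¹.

22.8 g

Q = I·t = 3.580 × 42840 = 153400 C.
n(e⁻) = 153400/96485 = 1.590 mol; theoretically n(Cr) = 1.590/3 = 0.5298 mol, m_theo = 27.55 g.
At 82.6 % efficiency, m_actual = 0.826 × 27.55 = 22.8 g.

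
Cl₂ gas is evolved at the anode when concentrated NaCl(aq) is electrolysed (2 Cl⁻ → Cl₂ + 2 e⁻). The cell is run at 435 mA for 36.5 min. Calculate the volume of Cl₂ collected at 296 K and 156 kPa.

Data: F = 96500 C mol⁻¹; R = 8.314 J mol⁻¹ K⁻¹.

0.0779 L

Q = I·t = 0.4350 A × 2190.0 s = 952.6 C.
n(e⁻) = Q/F = 952.6 / 96500 = 0.009872 mol.
2 electrons are transferred per Cl₂ molecule, so n(Cl₂) = 0.009872 / 2 = 0.004936 mol.
V = nRT/P = (0.004936 × 8.314 × 296) / (156 × 10³ Pa) = 7.79 × 10⁻⁵ m³ = 0.0779 L.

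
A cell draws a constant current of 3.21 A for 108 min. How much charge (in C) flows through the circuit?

Q = I·t = 3.210 A × 6480.0 s = 20800 C.

20800 C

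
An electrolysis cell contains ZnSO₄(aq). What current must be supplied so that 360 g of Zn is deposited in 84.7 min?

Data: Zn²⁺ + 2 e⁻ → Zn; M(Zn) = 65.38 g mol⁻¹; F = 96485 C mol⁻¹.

n(Zn) = 360 / 65.38 = 5.506 mol.
n(e⁻) = 2 × 5.506 = 11.01 mol.
Q = n(e⁻)·F = 11.01 × 96485 = 1063000 C.
I = Q/t = 1063000 / 5082.0 s = 209 A.

209 A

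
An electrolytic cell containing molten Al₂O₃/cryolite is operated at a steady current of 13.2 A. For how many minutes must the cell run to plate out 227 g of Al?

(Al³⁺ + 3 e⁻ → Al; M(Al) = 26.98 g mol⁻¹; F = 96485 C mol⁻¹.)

3070 min

n(Al) = m/M = 227 / 26.98 = 8.414 mol.
Each Al atom requires 3 electrons, so n(e⁻) = 3 × 8.414 = 25.24 mol.
Q = n(e⁻)·F = 25.24 × 96485 = 2435000 C.
t = Q/I = 2435000 / 13.20 A = 184500 s = 3070 min.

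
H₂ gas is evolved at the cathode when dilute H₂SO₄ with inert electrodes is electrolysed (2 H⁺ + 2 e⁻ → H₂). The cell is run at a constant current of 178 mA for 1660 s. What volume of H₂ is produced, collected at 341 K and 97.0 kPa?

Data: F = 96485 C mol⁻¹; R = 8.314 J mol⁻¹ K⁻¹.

Q = I·t = 0.1780 A × 1660.0 s = 295.5 C.
n(e⁻) = Q/F = 295.5 / 96485 = 0.003062 mol.
2 electrons are transferred per H₂ molecule, so n(H₂) = 0.003062 / 2 = 0.001531 mol.
V = nRT/P = (0.001531 × 8.314 × 341) / (97.0 × 10³ Pa) = 4.48 × 10⁻⁵ m³ = 0.0448 L.

0.0448 L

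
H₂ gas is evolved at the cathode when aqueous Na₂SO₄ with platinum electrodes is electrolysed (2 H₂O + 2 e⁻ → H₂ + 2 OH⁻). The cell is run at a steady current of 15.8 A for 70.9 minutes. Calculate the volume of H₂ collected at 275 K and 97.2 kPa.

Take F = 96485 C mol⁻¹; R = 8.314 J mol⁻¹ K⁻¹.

8.19 L

Q = I·t = 15.80 A × 4254.0 s = 67210 C.
n(e⁻) = Q/F = 67210 / 96485 = 0.6966 mol.
2 electrons are transferred per H₂ molecule, so n(H₂) = 0.6966 / 2 = 0.3483 mol.
V = nRT/P = (0.3483 × 8.314 × 275) / (97.2 × 10³ Pa) = 0.00819 m³ = 8.19 L.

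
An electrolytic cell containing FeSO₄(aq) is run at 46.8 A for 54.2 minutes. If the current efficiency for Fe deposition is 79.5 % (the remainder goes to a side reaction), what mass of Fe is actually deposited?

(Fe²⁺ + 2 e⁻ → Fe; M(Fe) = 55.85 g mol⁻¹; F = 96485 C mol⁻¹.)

35.0 g

Q = I·t = 46.80 × 3252.0 = 152200 C.
n(e⁻) = 152200/96485 = 1.577 mol; theoretically n(Fe) = 1.577/2 = 0.7887 mol, m_theo = 44.05 g.
At 79.5 % efficiency, m_actual = 0.795 × 44.05 = 35.0 g.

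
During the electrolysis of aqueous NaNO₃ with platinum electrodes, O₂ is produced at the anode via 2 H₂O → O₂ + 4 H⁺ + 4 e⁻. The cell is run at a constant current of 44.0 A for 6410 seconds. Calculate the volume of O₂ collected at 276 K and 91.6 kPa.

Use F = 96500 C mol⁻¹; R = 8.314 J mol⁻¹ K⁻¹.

Q = I·t = 44.00 A × 6410.0 s = 282000 C.
n(e⁻) = Q/F = 282000 / 96500 = 2.923 mol.
4 electrons are transferred per O₂ molecule, so n(O₂) = 2.923 / 4 = 0.7307 mol.
V = nRT/P = (0.7307 × 8.314 × 276) / (91.6 × 10³ Pa) = 0.0183 m³ = 18.3 L.

18.3 L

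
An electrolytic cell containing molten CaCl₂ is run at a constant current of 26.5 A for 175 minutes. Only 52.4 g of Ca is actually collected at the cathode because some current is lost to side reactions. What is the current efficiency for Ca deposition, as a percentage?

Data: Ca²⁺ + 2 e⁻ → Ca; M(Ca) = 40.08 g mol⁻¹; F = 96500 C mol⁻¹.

90.7 %

Q = I·t = 26.50 × 10500 = 278200 C; n(e⁻) = 278200/96500 = 2.883 mol.
Theoretical n(Ca) = n(e⁻)/2 = 1.442 mol, i.e. m_theo = 1.442 × 40.08 = 57.78 g.
Efficiency = m_actual / m_theo = 52.4 / 57.78 = 90.7 %.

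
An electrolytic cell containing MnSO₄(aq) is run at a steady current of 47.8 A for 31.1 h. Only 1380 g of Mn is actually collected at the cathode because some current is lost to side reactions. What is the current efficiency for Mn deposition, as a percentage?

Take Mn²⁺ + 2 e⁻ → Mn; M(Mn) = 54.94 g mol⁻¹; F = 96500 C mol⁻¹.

90.6 %

Q = I·t = 47.80 × 111960 = 5352000 C; n(e⁻) = 5352000/96500 = 55.46 mol.
Theoretical n(Mn) = n(e⁻)/2 = 27.73 mol, i.e. m_theo = 27.73 × 54.94 = 1523 g.
Efficiency = m_actual / m_theo = 1380 / 1523 = 90.6 %.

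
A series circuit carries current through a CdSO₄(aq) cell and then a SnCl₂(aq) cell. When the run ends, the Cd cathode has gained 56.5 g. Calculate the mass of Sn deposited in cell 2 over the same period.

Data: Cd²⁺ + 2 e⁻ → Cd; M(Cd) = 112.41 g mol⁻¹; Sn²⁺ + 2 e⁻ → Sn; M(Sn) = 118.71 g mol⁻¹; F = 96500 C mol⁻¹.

59.7 g

n(Cd) = 56.5 / 112.41 = 0.5026 mol.
Since Cd²⁺ + 2 e⁻ → Cd, n(e⁻) passed = 2 × 0.5026 = 1.005 mol.
Cells in series carry the same charge, so the same 1.005 mol of electrons passes through cell 2.
Sn²⁺ + 2 e⁻ → Sn, so n(Sn) = 1.005 / 2 = 0.5026 mol.
m(Sn) = 0.5026 × 118.71 = 59.7 g.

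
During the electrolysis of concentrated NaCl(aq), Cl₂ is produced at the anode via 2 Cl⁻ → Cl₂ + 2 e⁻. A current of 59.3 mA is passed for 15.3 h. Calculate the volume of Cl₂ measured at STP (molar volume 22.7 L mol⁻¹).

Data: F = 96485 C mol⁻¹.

0.384 L

Q = I·t = 0.05930 A × 55080 s = 3266 C.
n(e⁻) = Q/F = 3266 / 96485 = 0.03385 mol.
2 electrons are transferred per Cl₂ molecule, so n(Cl₂) = 0.03385 / 2 = 0.01693 mol.
V = n × V_m = 0.01693 × 22.7 = 0.384 L.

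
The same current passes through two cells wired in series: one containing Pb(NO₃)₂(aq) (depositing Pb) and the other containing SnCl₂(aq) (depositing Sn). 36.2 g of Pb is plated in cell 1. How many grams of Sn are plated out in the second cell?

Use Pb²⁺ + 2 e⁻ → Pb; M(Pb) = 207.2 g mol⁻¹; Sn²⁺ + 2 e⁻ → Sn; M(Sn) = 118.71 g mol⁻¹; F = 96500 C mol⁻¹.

n(Pb) = 36.2 / 207.2 = 0.1747 mol.
Since Pb²⁺ + 2 e⁻ → Pb, n(e⁻) passed = 2 × 0.1747 = 0.3494 mol.
Cells in series carry the same charge, so the same 0.3494 mol of electrons passes through cell 2.
Sn²⁺ + 2 e⁻ → Sn, so n(Sn) = 0.3494 / 2 = 0.1747 mol.
m(Sn) = 0.1747 × 118.71 = 20.7 g.

20.7 g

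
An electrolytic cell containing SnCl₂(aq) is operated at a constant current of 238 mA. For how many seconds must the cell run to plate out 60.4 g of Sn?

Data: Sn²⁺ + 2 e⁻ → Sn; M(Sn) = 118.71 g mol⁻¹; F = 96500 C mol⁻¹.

n(Sn) = m/M = 60.4 / 118.71 = 0.5088 mol.
Each Sn atom requires 2 electrons, so n(e⁻) = 2 × 0.5088 = 1.018 mol.
Q = n(e⁻)·F = 1.018 × 96500 = 98200 C.
t = Q/I = 98200 / 0.2380 A = 412600 s.

4.13 × 10⁵ s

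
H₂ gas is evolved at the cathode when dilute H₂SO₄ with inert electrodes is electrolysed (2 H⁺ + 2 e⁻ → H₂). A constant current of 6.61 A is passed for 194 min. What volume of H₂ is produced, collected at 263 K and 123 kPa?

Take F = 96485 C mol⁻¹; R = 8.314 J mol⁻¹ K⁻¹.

7.09 L

Q = I·t = 6.610 A × 11640 s = 76940 C.
n(e⁻) = Q/F = 76940 / 96485 = 0.7974 mol.
2 electrons are transferred per H₂ molecule, so n(H₂) = 0.7974 / 2 = 0.3987 mol.
V = nRT/P = (0.3987 × 8.314 × 263) / (123 × 10³ Pa) = 0.00709 m³ = 7.09 L.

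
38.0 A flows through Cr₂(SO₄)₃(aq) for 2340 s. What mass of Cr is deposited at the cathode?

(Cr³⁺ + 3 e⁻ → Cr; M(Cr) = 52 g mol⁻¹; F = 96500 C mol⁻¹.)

16.0 g

Q = I·t = 38.00 A × 2340.0 s = 88920 C.
n(e⁻) = Q/F = 88920 / 96500 = 0.9215 mol.
Cr³⁺ + 3 e⁻ → Cr, so n(Cr) = n(e⁻)/3 = 0.3072 mol.
m = n·M = 0.3072 × 52 = 16.0 g.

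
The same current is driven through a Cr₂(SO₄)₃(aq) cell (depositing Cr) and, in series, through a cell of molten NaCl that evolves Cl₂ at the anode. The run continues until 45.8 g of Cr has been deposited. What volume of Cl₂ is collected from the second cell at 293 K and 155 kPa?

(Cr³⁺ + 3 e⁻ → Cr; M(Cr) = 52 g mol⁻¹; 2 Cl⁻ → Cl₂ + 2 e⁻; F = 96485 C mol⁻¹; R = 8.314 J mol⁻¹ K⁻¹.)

n(Cr) = 45.8 / 52 = 0.8808 mol, so n(e⁻) = 3 × 0.8808 = 2.642 mol.
The cells are in series, so the same 2.642 mol of electrons passes through the second cell.
2 Cl⁻ → Cl₂ + 2 e⁻ — 2 mol e⁻ per mol Cl₂, so n(Cl₂) = 2.642/2 = 1.321 mol.
V = nRT/P = (1.321 × 8.314 × 293) / (155 × 10³) = 0.0208 m³ = 20.8 L.

20.8 L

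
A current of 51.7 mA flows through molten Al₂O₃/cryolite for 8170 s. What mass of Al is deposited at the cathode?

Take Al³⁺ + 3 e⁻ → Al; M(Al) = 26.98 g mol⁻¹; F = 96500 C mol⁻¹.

0.0394 g

Q = I·t = 0.05170 A × 8170.0 s = 422.4 C.
n(e⁻) = Q/F = 422.4 / 96500 = 0.004377 mol.
Al³⁺ + 3 e⁻ → Al, so n(Al) = n(e⁻)/3 = 0.001459 mol.
m = n·M = 0.001459 × 26.98 = 0.0394 g.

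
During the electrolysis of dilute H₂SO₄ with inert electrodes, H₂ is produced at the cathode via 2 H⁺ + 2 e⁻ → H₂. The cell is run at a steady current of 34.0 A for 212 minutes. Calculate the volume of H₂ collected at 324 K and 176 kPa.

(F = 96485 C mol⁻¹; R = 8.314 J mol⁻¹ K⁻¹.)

34.3 L

Q = I·t = 34.00 A × 12720 s = 432500 C.
n(e⁻) = Q/F = 432500 / 96485 = 4.482 mol.
2 electrons are transferred per H₂ molecule, so n(H₂) = 4.482 / 2 = 2.241 mol.
V = nRT/P = (2.241 × 8.314 × 324) / (176 × 10³ Pa) = 0.0343 m³ = 34.3 L.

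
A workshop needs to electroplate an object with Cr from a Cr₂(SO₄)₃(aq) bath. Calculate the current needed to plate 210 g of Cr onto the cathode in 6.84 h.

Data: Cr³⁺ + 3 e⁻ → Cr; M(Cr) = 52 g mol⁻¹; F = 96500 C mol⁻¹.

n(Cr) = 210 / 52 = 4.038 mol.
n(e⁻) = 3 × 4.038 = 12.12 mol.
Q = n(e⁻)·F = 12.12 × 96500 = 1169000 C.
I = Q/t = 1169000 / 24624 s = 47.5 A.

47.5 A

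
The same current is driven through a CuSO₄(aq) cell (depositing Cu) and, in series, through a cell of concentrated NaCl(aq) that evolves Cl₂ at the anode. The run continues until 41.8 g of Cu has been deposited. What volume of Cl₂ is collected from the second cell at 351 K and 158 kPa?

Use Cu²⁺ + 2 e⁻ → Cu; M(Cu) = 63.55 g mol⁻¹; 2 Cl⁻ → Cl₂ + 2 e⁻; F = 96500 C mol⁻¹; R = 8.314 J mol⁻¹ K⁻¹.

n(Cu) = 41.8 / 63.55 = 0.6577 mol, so n(e⁻) = 2 × 0.6577 = 1.315 mol.
The cells are in series, so the same 1.315 mol of electrons passes through the second cell.
2 Cl⁻ → Cl₂ + 2 e⁻ — 2 mol e⁻ per mol Cl₂, so n(Cl₂) = 1.315/2 = 0.6577 mol.
V = nRT/P = (0.6577 × 8.314 × 351) / (158 × 10³) = 0.0121 m³ = 12.1 L.

12.1 L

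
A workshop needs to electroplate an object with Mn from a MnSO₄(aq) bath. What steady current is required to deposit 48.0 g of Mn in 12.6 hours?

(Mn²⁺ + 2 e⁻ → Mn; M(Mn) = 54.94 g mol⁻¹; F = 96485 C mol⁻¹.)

n(Mn) = 48.0 / 54.94 = 0.8737 mol.
n(e⁻) = 2 × 0.8737 = 1.747 mol.
Q = n(e⁻)·F = 1.747 × 96485 = 168600 C.
I = Q/t = 168600 / 45360 s = 3.72 A.

3.72 A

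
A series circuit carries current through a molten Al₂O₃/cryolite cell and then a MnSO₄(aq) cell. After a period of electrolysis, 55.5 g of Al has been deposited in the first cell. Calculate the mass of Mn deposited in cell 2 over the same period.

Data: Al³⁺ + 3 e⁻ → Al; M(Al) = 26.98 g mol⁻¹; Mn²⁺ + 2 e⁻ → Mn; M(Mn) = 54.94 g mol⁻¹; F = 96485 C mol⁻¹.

170 g

n(Al) = 55.5 / 26.98 = 2.057 mol.
Since Al³⁺ + 3 e⁻ → Al, n(e⁻) passed = 3 × 2.057 = 6.171 mol.
Cells in series carry the same charge, so the same 6.171 mol of electrons passes through cell 2.
Mn²⁺ + 2 e⁻ → Mn, so n(Mn) = 6.171 / 2 = 3.086 mol.
m(Mn) = 3.086 × 54.94 = 170 g.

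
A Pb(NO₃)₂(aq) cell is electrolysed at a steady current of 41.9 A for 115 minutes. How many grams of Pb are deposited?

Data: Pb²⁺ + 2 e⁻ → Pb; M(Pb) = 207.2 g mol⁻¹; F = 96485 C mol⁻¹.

310 g

Q = I·t = 41.90 A × 6900.0 s = 289100 C.
n(e⁻) = Q/F = 289100 / 96485 = 2.996 mol.
Pb²⁺ + 2 e⁻ → Pb, so n(Pb) = n(e⁻)/2 = 1.498 mol.
m = n·M = 1.498 × 207.2 = 310 g.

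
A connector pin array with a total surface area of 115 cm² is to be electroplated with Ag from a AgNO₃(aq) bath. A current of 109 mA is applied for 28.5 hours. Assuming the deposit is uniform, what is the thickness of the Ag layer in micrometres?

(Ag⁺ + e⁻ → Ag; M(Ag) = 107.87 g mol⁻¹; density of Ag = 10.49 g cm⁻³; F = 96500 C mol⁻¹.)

104 μm

Q = I·t = 0.1090 × 102600 = 11180 C; n(e⁻) = 0.1159 mol.
n(Ag) = n(e⁻)/1 = 0.1159 mol, so m = 0.1159 × 107.87 = 12.50 g.
Volume = m/ρ = 12.50 / 10.49 = 1.192 cm³.
Thickness = V/A = 1.192 / 115 = 0.0104 cm = 104 μm.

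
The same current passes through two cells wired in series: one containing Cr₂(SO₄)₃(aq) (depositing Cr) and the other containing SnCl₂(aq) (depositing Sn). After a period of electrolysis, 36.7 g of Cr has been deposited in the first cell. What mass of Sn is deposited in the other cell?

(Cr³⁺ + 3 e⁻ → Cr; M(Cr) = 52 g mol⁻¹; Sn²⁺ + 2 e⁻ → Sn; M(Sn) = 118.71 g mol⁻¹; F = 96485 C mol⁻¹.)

126 g

n(Cr) = 36.7 / 52 = 0.7058 mol.
Since Cr³⁺ + 3 e⁻ → Cr, n(e⁻) passed = 3 × 0.7058 = 2.117 mol.
Cells in series carry the same charge, so the same 2.117 mol of electrons passes through cell 2.
Sn²⁺ + 2 e⁻ → Sn, so n(Sn) = 2.117 / 2 = 1.059 mol.
m(Sn) = 1.059 × 118.71 = 126 g.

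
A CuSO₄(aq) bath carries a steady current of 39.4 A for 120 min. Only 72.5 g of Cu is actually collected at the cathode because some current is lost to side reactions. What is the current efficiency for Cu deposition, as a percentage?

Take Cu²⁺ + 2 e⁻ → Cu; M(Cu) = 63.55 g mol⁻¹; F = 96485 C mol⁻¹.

77.6 %

Q = I·t = 39.40 × 7200.0 = 283700 C; n(e⁻) = 283700/96485 = 2.940 mol.
Theoretical n(Cu) = n(e⁻)/2 = 1.470 mol, i.e. m_theo = 1.470 × 63.55 = 93.42 g.
Efficiency = m_actual / m_theo = 72.5 / 93.42 = 77.6 %.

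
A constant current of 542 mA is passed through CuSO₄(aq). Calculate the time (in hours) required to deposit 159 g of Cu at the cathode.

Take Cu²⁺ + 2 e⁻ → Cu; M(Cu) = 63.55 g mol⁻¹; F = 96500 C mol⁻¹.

n(Cu) = m/M = 159 / 63.55 = 2.502 mol.
Each Cu atom requires 2 electrons, so n(e⁻) = 2 × 2.502 = 5.004 mol.
Q = n(e⁻)·F = 5.004 × 96500 = 482900 C.
t = Q/I = 482900 / 0.5420 A = 890900 s = 247 h.

247 h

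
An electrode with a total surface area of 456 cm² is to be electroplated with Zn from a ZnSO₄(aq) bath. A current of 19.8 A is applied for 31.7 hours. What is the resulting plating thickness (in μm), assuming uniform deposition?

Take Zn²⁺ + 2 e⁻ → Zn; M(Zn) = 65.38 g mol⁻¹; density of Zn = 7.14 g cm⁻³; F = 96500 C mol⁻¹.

Q = I·t = 19.80 × 114120 = 2260000 C; n(e⁻) = 23.42 mol.
n(Zn) = n(e⁻)/2 = 11.71 mol, so m = 11.71 × 65.38 = 765.4 g.
Volume = m/ρ = 765.4 / 7.14 = 107.2 cm³.
Thickness = V/A = 107.2 / 456 = 0.235 cm = 2350 μm.

2350 μm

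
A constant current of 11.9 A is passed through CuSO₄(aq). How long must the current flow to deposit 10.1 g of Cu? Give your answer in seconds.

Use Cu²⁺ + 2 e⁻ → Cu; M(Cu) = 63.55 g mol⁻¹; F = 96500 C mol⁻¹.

n(Cu) = m/M = 10.1 / 63.55 = 0.1589 mol.
Each Cu atom requires 2 electrons, so n(e⁻) = 2 × 0.1589 = 0.3179 mol.
Q = n(e⁻)·F = 0.3179 × 96500 = 30670 C.
t = Q/I = 30670 / 11.90 A = 2578 s.

2580 s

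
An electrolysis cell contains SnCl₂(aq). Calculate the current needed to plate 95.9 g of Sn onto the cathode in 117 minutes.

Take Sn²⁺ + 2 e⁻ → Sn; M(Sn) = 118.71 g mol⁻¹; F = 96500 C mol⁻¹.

n(Sn) = 95.9 / 118.71 = 0.8079 mol.
n(e⁻) = 2 × 0.8079 = 1.616 mol.
Q = n(e⁻)·F = 1.616 × 96500 = 155900 C.
I = Q/t = 155900 / 7020.0 s = 22.2 A.

22.2 A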